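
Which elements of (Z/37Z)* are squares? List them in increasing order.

1,3,4,7,9,10,11,12,16,21,25,26,27,28,30,33,34,36

Square k = 1,…,18 (k and 37−k give the same square):
1²=1, 2²=4, 3²=9, 4²=16, 5²=25, 6²=36, 7²≡12, 8²≡27, 9²≡7, 10²≡26, 11²≡10, 12²≡33, 13²≡21, 14²≡11, 15²≡3, 16²≡34, 17²≡30, 18²≡28 (mod 37).
So the quadratic residues mod 37 are {1, 3, 4, 7, 9, 10, 11, 12, 16, 21, 25, 26, 27, 28, 30, 33, 34, 36}.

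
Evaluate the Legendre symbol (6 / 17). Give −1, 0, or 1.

Euler's criterion: (6/17) ≡ 6^8 (mod 17).
6^2 ≡ 2 (mod 17)
6^4 ≡ 4 (mod 17)
6^8 ≡ 16 (mod 17)
6^8 = 6^(8) ≡ 16 (mod 17).
Result is 16 ≡ −1, so (6/17) = −1.

-1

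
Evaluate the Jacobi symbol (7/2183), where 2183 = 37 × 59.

Reciprocity: 7 ≡ 3 and 2183 ≡ 3 (mod 4), so (7/2183) = −(2183/7).
Reduce top mod 7: now compute (6/7).
Pull out 2: since 7 ≡ 7 (mod 8), (2/7) = +1.
Reciprocity: 3 ≡ 3 and 7 ≡ 3 (mod 4), so (3/7) = −(7/3).
Reduce top mod 3: now compute (1/3).
Reached (1/3) = 1. Collecting the sign flips along the way, the symbol is +1.

1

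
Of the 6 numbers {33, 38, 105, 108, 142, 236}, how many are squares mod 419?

5

(33/419) = -1 → non-residue.
(38/419) = +1 → QR.
(105/419) = +1 → QR.
(108/419) = +1 → QR.
(142/419) = +1 → QR.
(236/419) = +1 → QR.
Total quadratic residues among the 6: 5.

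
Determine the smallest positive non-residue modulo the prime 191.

(2/191) = +1, so 2 is a residue.
(3/191) = +1, so 3 is a residue.
(4/191) = +1, so 4 is a residue.
(5/191) = +1, so 5 is a residue.
(6/191) = +1, so 6 is a residue.
(7/191) = −1, so 7 is the smallest positive non-residue mod 191.

7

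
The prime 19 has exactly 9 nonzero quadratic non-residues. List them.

Square k = 1,…,9 (k and 19−k give the same square):
1²=1, 2²=4, 3²=9, 4²=16, 5²≡6, 6²≡17, 7²≡11, 8²≡7, 9²≡5 (mod 19).
The residues are {1, 4, 5, 6, 7, 9, 11, 16, 17}; the non-residues are the remaining 9 nonzero classes.

2,3,8,10,12,13,14,15,18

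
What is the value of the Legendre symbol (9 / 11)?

Reciprocity: 9 ≡ 1 and 11 ≡ 3 (mod 4), so (9/11) = +(11/9).
Reduce top mod 9: now compute (2/9).
Pull out 2: since 9 ≡ 1 (mod 8), (2/9) = +1.
Reached (1/9) = 1. Collecting the sign flips along the way, the symbol is +1.

1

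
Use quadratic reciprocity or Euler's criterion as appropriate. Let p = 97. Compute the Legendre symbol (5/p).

Reciprocity: 5 ≡ 1 and 97 ≡ 1 (mod 4), so (5/97) = +(97/5).
Reduce top mod 5: now compute (2/5).
Pull out 2: since 5 ≡ 5 (mod 8), (2/5) = -1.
Reached (1/5) = 1. Collecting the sign flips along the way, the symbol is -1.

-1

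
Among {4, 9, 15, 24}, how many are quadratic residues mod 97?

(4/97) = +1 → QR.
(9/97) = +1 → QR.
(15/97) = -1 → non-residue.
(24/97) = +1 → QR.
Total quadratic residues among the 4: 3.

3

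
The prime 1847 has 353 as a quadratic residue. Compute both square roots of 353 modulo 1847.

Since 1847 ≡ 3 (mod 4), a square root of 353 is 353^((1847+1)/4) = 353^462 mod 1847.
Repeated squaring: 353^2≡860, 353^4≡800, 353^8≡938, 353^16≡672, 353^32≡916, 353^64≡518, 353^128≡509, 353^256≡501 (mod 1847).
353^462 = 353^(256+128+64+8+4+2) ≡ 123 (mod 1847).
Check: 123² = 15129 ≡ 353 (mod 1847). The two roots are 123 and 1724.

123, 1724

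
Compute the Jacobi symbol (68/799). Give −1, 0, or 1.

Pull out 2^2: since 799 ≡ 7 (mod 8), (2/799) = +1, so (2/799)^2 = +1.
Reciprocity: 17 ≡ 1 and 799 ≡ 3 (mod 4), so (17/799) = +(799/17).
Reduce top mod 17: now compute (0/17).
Top reduces to 0: gcd > 1, so the symbol is 0.

0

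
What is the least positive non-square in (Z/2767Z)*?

(2/2767) = +1, so 2 is a residue.
(3/2767) = −1, so 3 is the smallest positive non-residue mod 2767.

3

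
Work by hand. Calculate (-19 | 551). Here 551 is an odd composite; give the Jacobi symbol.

First reduce: -19 ≡ 532 (mod 551).
Pull out 2^2: since 551 ≡ 7 (mod 8), (2/551) = +1, so (2/551)^2 = +1.
Reciprocity: 133 ≡ 1 and 551 ≡ 3 (mod 4), so (133/551) = +(551/133).
Reduce top mod 133: now compute (19/133).
Reciprocity: 19 ≡ 3 and 133 ≡ 1 (mod 4), so (19/133) = +(133/19).
Reduce top mod 19: now compute (0/19).
Top reduces to 0: gcd > 1, so the symbol is 0.

0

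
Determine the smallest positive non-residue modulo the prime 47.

5

(2/47) = +1, so 2 is a residue.
(3/47) = +1, so 3 is a residue.
(4/47) = +1, so 4 is a residue.
(5/47) = −1, so 5 is the smallest positive non-residue mod 47.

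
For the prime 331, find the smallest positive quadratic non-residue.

2

(2/331) = −1, so 2 is the smallest positive non-residue mod 331.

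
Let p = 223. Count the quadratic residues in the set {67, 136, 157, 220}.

2

(67/223) = -1 → non-residue.
(136/223) = +1 → QR.
(157/223) = -1 → non-residue.
(220/223) = +1 → QR.
Total quadratic residues among the 4: 2.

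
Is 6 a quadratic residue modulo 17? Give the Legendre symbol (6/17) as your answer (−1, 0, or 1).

Pull out 2: since 17 ≡ 1 (mod 8), (2/17) = +1.
Reciprocity: 3 ≡ 3 and 17 ≡ 1 (mod 4), so (3/17) = +(17/3).
Reduce top mod 3: now compute (2/3).
Pull out 2: since 3 ≡ 3 (mod 8), (2/3) = -1.
Reached (1/3) = 1. Collecting the sign flips along the way, the symbol is -1.

-1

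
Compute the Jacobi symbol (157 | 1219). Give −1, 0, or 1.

1

Reciprocity: 157 ≡ 1 and 1219 ≡ 3 (mod 4), so (157/1219) = +(1219/157).
Reduce top mod 157: now compute (120/157).
Pull out 2^3: since 157 ≡ 5 (mod 8), (2/157) = -1, so (2/157)^3 = -1.
Reciprocity: 15 ≡ 3 and 157 ≡ 1 (mod 4), so (15/157) = +(157/15).
Reduce top mod 15: now compute (7/15).
Reciprocity: 7 ≡ 3 and 15 ≡ 3 (mod 4), so (7/15) = −(15/7).
Reduce top mod 7: now compute (1/7).
Reached (1/7) = 1. Collecting the sign flips along the way, the symbol is +1.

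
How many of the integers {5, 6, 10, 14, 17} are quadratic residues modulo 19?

(5/19) = +1 → QR.
(6/19) = +1 → QR.
(10/19) = -1 → non-residue.
(14/19) = -1 → non-residue.
(17/19) = +1 → QR.
Total quadratic residues among the 5: 3.

3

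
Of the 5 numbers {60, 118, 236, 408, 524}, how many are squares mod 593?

(60/593) = +1 → QR.
(118/593) = +1 → QR.
(236/593) = +1 → QR.
(408/593) = -1 → non-residue.
(524/593) = -1 → non-residue.
Total quadratic residues among the 5: 3.

3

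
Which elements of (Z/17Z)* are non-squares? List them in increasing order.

Square k = 1,…,8 (k and 17−k give the same square):
1²=1, 2²=4, 3²=9, 4²=16, 5²≡8, 6²≡2, 7²≡15, 8²≡13 (mod 17).
The residues are {1, 2, 4, 8, 9, 13, 15, 16}; the non-residues are the remaining 8 nonzero classes.

3, 5, 6, 7, 10, 11, 12, 14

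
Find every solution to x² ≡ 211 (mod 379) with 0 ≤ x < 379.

Since 379 ≡ 3 (mod 4), a square root of 211 is 211^((379+1)/4) = 211^95 mod 379.
Repeated squaring: 211^2≡178, 211^4≡227, 211^8≡364, 211^16≡225, 211^32≡218, 211^64≡149 (mod 379).
211^95 = 211^(64+16+8+4+2+1) ≡ 127 (mod 379).
Check: 127² = 16129 ≡ 211 (mod 379). The two roots are 127 and 252.

127, 252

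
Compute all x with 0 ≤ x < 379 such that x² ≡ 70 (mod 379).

Since 379 ≡ 3 (mod 4), a square root of 70 is 70^((379+1)/4) = 70^95 mod 379.
Repeated squaring: 70^2≡352, 70^4≡350, 70^8≡83, 70^16≡67, 70^32≡320, 70^64≡70 (mod 379).
70^95 = 70^(64+16+8+4+2+1) ≡ 320 (mod 379).
Check: 320² = 102400 ≡ 70 (mod 379). The two roots are 59 and 320.

59, 320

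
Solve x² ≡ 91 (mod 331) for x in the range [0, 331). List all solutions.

129, 202

Since 331 ≡ 3 (mod 4), a square root of 91 is 91^((331+1)/4) = 91^83 mod 331.
Repeated squaring: 91^2≡6, 91^4≡36, 91^8≡303, 91^16≡122, 91^32≡320, 91^64≡121 (mod 331).
91^83 = 91^(64+16+2+1) ≡ 202 (mod 331).
Check: 202² = 40804 ≡ 91 (mod 331). The two roots are 129 and 202.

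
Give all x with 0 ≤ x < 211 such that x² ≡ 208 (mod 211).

Since 211 ≡ 3 (mod 4), a square root of 208 is 208^((211+1)/4) = 208^53 mod 211.
Repeated squaring: 208^2≡9, 208^4≡81, 208^8≡20, 208^16≡189, 208^32≡62 (mod 211).
208^53 = 208^(32+16+4+1) ≡ 182 (mod 211).
Check: 182² = 33124 ≡ 208 (mod 211). The two roots are 29 and 182.

29, 182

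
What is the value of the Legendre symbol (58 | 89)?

-1

Euler's criterion: (58/89) ≡ 58^44 (mod 89).
58^2 ≡ 71 (mod 89)
58^4 ≡ 57 (mod 89)
58^8 ≡ 45 (mod 89)
58^16 ≡ 67 (mod 89)
58^32 ≡ 39 (mod 89)
58^44 = 58^(32+8+4) ≡ 88 (mod 89).
Result is 88 ≡ −1, so (58/89) = −1.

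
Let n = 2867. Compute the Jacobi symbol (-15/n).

1

First reduce: -15 ≡ 2852 (mod 2867).
Pull out 2^2: since 2867 ≡ 3 (mod 8), (2/2867) = -1, so (2/2867)^2 = +1.
Reciprocity: 713 ≡ 1 and 2867 ≡ 3 (mod 4), so (713/2867) = +(2867/713).
Reduce top mod 713: now compute (15/713).
Reciprocity: 15 ≡ 3 and 713 ≡ 1 (mod 4), so (15/713) = +(713/15).
Reduce top mod 15: now compute (8/15).
Pull out 2^3: since 15 ≡ 7 (mod 8), (2/15) = +1, so (2/15)^3 = +1.
Reached (1/15) = 1. Collecting the sign flips along the way, the symbol is +1.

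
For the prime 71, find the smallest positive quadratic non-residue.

7

(2/71) = +1, so 2 is a residue.
(3/71) = +1, so 3 is a residue.
(4/71) = +1, so 4 is a residue.
(5/71) = +1, so 5 is a residue.
(6/71) = +1, so 6 is a residue.
(7/71) = −1, so 7 is the smallest positive non-residue mod 71.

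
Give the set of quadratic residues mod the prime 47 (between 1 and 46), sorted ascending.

1, 2, 3, 4, 6, 7, 8, 9, 12, 14, 16, 17, 18, 21, 24, 25, 27, 28, 32, 34, 36, 37, 42

Square k = 1,…,23 (k and 47−k give the same square):
1²=1, 2²=4, 3²=9, 4²=16, 5²=25, 6²=36, 7²≡2, 8²≡17, 9²≡34, 10²≡6, 11²≡27, 12²≡3, 13²≡28, 14²≡8, 15²≡37, 16²≡21, 17²≡7, 18²≡42, 19²≡32, 20²≡24, 21²≡18, 22²≡14, 23²≡12 (mod 47).
So the quadratic residues mod 47 are {1, 2, 3, 4, 6, 7, 8, 9, 12, 14, 16, 17, 18, 21, 24, 25, 27, 28, 32, 34, 36, 37, 42}.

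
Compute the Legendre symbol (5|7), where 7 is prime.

Reciprocity: 5 ≡ 1 and 7 ≡ 3 (mod 4), so (5/7) = +(7/5).
Reduce top mod 5: now compute (2/5).
Pull out 2: since 5 ≡ 5 (mod 8), (2/5) = -1.
Reached (1/5) = 1. Collecting the sign flips along the way, the symbol is -1.

-1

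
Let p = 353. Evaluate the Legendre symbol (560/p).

First reduce: 560 ≡ 207 (mod 353).
Reciprocity: 207 ≡ 3 and 353 ≡ 1 (mod 4), so (207/353) = +(353/207).
Reduce top mod 207: now compute (146/207).
Pull out 2: since 207 ≡ 7 (mod 8), (2/207) = +1.
Reciprocity: 73 ≡ 1 and 207 ≡ 3 (mod 4), so (73/207) = +(207/73).
Reduce top mod 73: now compute (61/73).
Reciprocity: 61 ≡ 1 and 73 ≡ 1 (mod 4), so (61/73) = +(73/61).
Reduce top mod 61: now compute (12/61).
Pull out 2^2: since 61 ≡ 5 (mod 8), (2/61) = -1, so (2/61)^2 = +1.
Reciprocity: 3 ≡ 3 and 61 ≡ 1 (mod 4), so (3/61) = +(61/3).
Reduce top mod 3: now compute (1/3).
Reached (1/3) = 1. Collecting the sign flips along the way, the symbol is +1.

1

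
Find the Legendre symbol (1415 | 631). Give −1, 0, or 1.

First reduce: 1415 ≡ 153 (mod 631).
Reciprocity: 153 ≡ 1 and 631 ≡ 3 (mod 4), so (153/631) = +(631/153).
Reduce top mod 153: now compute (19/153).
Reciprocity: 19 ≡ 3 and 153 ≡ 1 (mod 4), so (19/153) = +(153/19).
Reduce top mod 19: now compute (1/19).
Reached (1/19) = 1. Collecting the sign flips along the way, the symbol is +1.

1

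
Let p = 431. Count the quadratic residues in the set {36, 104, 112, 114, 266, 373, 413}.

2

(36/431) = +1 → QR.
(104/431) = -1 → non-residue.
(112/431) = -1 → non-residue.
(114/431) = +1 → QR.
(266/431) = -1 → non-residue.
(373/431) = -1 → non-residue.
(413/431) = -1 → non-residue.
Total quadratic residues among the 7: 2.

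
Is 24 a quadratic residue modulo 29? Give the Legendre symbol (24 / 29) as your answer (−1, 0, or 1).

Euler's criterion: (24/29) ≡ 24^14 (mod 29).
24^2 ≡ 25 (mod 29)
24^4 ≡ 16 (mod 29)
24^8 ≡ 24 (mod 29)
24^14 = 24^(8+4+2) ≡ 1 (mod 29).
Result is 1, so (24/29) = 1.

1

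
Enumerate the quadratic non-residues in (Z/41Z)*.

3, 6, 7, 11, 12, 13, 14, 15, 17, 19, 22, 24, 26, 27, 28, 29, 30, 34, 35, 38

Square k = 1,…,20 (k and 41−k give the same square):
1²=1, 2²=4, 3²=9, 4²=16, 5²=25, 6²=36, 7²≡8, 8²≡23, 9²≡40, 10²≡18, 11²≡39, 12²≡21, 13²≡5, 14²≡32, 15²≡20, 16²≡10, 17²≡2, 18²≡37, 19²≡33, 20²≡31 (mod 41).
The residues are {1, 2, 4, 5, 8, 9, 10, 16, 18, 20, 21, 23, 25, 31, 32, 33, 36, 37, 39, 40}; the non-residues are the remaining 20 nonzero classes.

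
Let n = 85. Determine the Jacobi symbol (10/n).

0

Pull out 2: since 85 ≡ 5 (mod 8), (2/85) = -1.
Reciprocity: 5 ≡ 1 and 85 ≡ 1 (mod 4), so (5/85) = +(85/5).
Reduce top mod 5: now compute (0/5).
Top reduces to 0: gcd > 1, so the symbol is 0.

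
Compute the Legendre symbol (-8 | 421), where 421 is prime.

Euler's criterion: (-8/421) ≡ 413^210 (mod 421).
413^2 ≡ 64 (mod 421)
413^4 ≡ 307 (mod 421)
413^8 ≡ 366 (mod 421)
413^16 ≡ 78 (mod 421)
413^32 ≡ 190 (mod 421)
413^64 ≡ 315 (mod 421)
413^128 ≡ 290 (mod 421)
413^210 = 413^(128+64+16+2) ≡ 420 (mod 421).
Result is 420 ≡ −1, so (-8/421) = −1.

-1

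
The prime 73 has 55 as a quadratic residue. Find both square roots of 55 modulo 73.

36, 37

73 ≡ 1 (mod 4), so we find a root by search.
Trying successive values, 36² = 1296 ≡ 55 (mod 73). The other root is 73 − 36 = 37.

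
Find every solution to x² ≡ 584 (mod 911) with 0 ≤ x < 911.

Since 911 ≡ 3 (mod 4), a square root of 584 is 584^((911+1)/4) = 584^228 mod 911.
Repeated squaring: 584^2≡342, 584^4≡356, 584^8≡107, 584^16≡517, 584^32≡366, 584^64≡39, 584^128≡610 (mod 911).
584^228 = 584^(128+64+32+4) ≡ 570 (mod 911).
Check: 570² = 324900 ≡ 584 (mod 911). The two roots are 341 and 570.

341, 570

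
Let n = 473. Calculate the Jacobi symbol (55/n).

Reciprocity: 55 ≡ 3 and 473 ≡ 1 (mod 4), so (55/473) = +(473/55).
Reduce top mod 55: now compute (33/55).
Reciprocity: 33 ≡ 1 and 55 ≡ 3 (mod 4), so (33/55) = +(55/33).
Reduce top mod 33: now compute (22/33).
Pull out 2: since 33 ≡ 1 (mod 8), (2/33) = +1.
Reciprocity: 11 ≡ 3 and 33 ≡ 1 (mod 4), so (11/33) = +(33/11).
Reduce top mod 11: now compute (0/11).
Top reduces to 0: gcd > 1, so the symbol is 0.

0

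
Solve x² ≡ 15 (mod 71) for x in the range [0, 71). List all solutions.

21, 50

Since 71 ≡ 3 (mod 4), a square root of 15 is 15^((71+1)/4) = 15^18 mod 71.
Repeated squaring: 15^2≡12, 15^4≡2, 15^8≡4, 15^16≡16 (mod 71).
15^18 = 15^(16+2) ≡ 50 (mod 71).
Check: 50² = 2500 ≡ 15 (mod 71). The two roots are 21 and 50.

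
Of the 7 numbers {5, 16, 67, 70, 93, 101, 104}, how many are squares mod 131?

3

(5/131) = +1 → QR.
(16/131) = +1 → QR.
(67/131) = -1 → non-residue.
(70/131) = -1 → non-residue.
(93/131) = -1 → non-residue.
(101/131) = +1 → QR.
(104/131) = -1 → non-residue.
Total quadratic residues among the 7: 3.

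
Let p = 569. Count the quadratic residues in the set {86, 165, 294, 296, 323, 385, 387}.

3

(86/569) = +1 → QR.
(165/569) = +1 → QR.
(294/569) = -1 → non-residue.
(296/569) = -1 → non-residue.
(323/569) = -1 → non-residue.
(385/569) = -1 → non-residue.
(387/569) = +1 → QR.
Total quadratic residues among the 7: 3.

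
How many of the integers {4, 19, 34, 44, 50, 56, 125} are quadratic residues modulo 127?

(4/127) = +1 → QR.
(19/127) = +1 → QR.
(34/127) = +1 → QR.
(44/127) = +1 → QR.
(50/127) = +1 → QR.
(56/127) = -1 → non-residue.
(125/127) = -1 → non-residue.
Total quadratic residues among the 7: 5.

5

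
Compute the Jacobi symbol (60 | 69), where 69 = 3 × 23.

0

Pull out 2^2: since 69 ≡ 5 (mod 8), (2/69) = -1, so (2/69)^2 = +1.
Reciprocity: 15 ≡ 3 and 69 ≡ 1 (mod 4), so (15/69) = +(69/15).
Reduce top mod 15: now compute (9/15).
Reciprocity: 9 ≡ 1 and 15 ≡ 3 (mod 4), so (9/15) = +(15/9).
Reduce top mod 9: now compute (6/9).
Pull out 2: since 9 ≡ 1 (mod 8), (2/9) = +1.
Reciprocity: 3 ≡ 3 and 9 ≡ 1 (mod 4), so (3/9) = +(9/3).
Reduce top mod 3: now compute (0/3).
Top reduces to 0: gcd > 1, so the symbol is 0.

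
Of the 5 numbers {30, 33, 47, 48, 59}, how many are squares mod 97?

(30/97) = -1 → non-residue.
(33/97) = +1 → QR.
(47/97) = +1 → QR.
(48/97) = +1 → QR.
(59/97) = -1 → non-residue.
Total quadratic residues among the 5: 3.

3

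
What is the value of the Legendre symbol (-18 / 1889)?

First reduce: -18 ≡ 1871 (mod 1889).
Reciprocity: 1871 ≡ 3 and 1889 ≡ 1 (mod 4), so (1871/1889) = +(1889/1871).
Reduce top mod 1871: now compute (18/1871).
Pull out 2: since 1871 ≡ 7 (mod 8), (2/1871) = +1.
Reciprocity: 9 ≡ 1 and 1871 ≡ 3 (mod 4), so (9/1871) = +(1871/9).
Reduce top mod 9: now compute (8/9).
Pull out 2^3: since 9 ≡ 1 (mod 8), (2/9) = +1, so (2/9)^3 = +1.
Reached (1/9) = 1. Collecting the sign flips along the way, the symbol is +1.

1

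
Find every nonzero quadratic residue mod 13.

1, 3, 4, 9, 10, 12

Square k = 1,…,6 (k and 13−k give the same square):
1²=1, 2²=4, 3²=9, 4²≡3, 5²≡12, 6²≡10 (mod 13).
So the quadratic residues mod 13 are {1, 3, 4, 9, 10, 12}.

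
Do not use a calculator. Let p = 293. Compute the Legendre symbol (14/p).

Pull out 2: since 293 ≡ 5 (mod 8), (2/293) = -1.
Reciprocity: 7 ≡ 3 and 293 ≡ 1 (mod 4), so (7/293) = +(293/7).
Reduce top mod 7: now compute (6/7).
Pull out 2: since 7 ≡ 7 (mod 8), (2/7) = +1.
Reciprocity: 3 ≡ 3 and 7 ≡ 3 (mod 4), so (3/7) = −(7/3).
Reduce top mod 3: now compute (1/3).
Reached (1/3) = 1. Collecting the sign flips along the way, the symbol is +1.

1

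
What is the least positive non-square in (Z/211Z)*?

2

(2/211) = −1, so 2 is the smallest positive non-residue mod 211.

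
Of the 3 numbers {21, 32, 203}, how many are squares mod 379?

(21/379) = +1 → QR.
(32/379) = -1 → non-residue.
(203/379) = +1 → QR.
Total quadratic residues among the 3: 2.

2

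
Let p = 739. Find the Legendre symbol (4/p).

Pull out 2^2: since 739 ≡ 3 (mod 8), (2/739) = -1, so (2/739)^2 = +1.
Reached (1/739) = 1. Collecting the sign flips along the way, the symbol is +1.

1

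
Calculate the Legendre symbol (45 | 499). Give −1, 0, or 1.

Reciprocity: 45 ≡ 1 and 499 ≡ 3 (mod 4), so (45/499) = +(499/45).
Reduce top mod 45: now compute (4/45).
Pull out 2^2: since 45 ≡ 5 (mod 8), (2/45) = -1, so (2/45)^2 = +1.
Reached (1/45) = 1. Collecting the sign flips along the way, the symbol is +1.

1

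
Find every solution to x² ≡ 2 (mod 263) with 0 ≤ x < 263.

Since 263 ≡ 3 (mod 4), a square root of 2 is 2^((263+1)/4) = 2^66 mod 263.
Repeated squaring: 2^2≡4, 2^4≡16, 2^8≡256, 2^16≡49, 2^32≡34, 2^64≡104 (mod 263).
2^66 = 2^(64+2) ≡ 153 (mod 263).
Check: 153² = 23409 ≡ 2 (mod 263). The two roots are 110 and 153.

110, 153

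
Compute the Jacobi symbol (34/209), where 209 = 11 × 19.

-1

Pull out 2: since 209 ≡ 1 (mod 8), (2/209) = +1.
Reciprocity: 17 ≡ 1 and 209 ≡ 1 (mod 4), so (17/209) = +(209/17).
Reduce top mod 17: now compute (5/17).
Reciprocity: 5 ≡ 1 and 17 ≡ 1 (mod 4), so (5/17) = +(17/5).
Reduce top mod 5: now compute (2/5).
Pull out 2: since 5 ≡ 5 (mod 8), (2/5) = -1.
Reached (1/5) = 1. Collecting the sign flips along the way, the symbol is -1.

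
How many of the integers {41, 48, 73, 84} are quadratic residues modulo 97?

2

(41/97) = -1 → non-residue.
(48/97) = +1 → QR.
(73/97) = +1 → QR.
(84/97) = -1 → non-residue.
Total quadratic residues among the 4: 2.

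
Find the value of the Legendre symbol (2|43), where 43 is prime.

Pull out 2: since 43 ≡ 3 (mod 8), (2/43) = -1.
Reached (1/43) = 1. Collecting the sign flips along the way, the symbol is -1.

-1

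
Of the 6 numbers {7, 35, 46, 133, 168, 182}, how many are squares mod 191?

(7/191) = -1 → non-residue.
(35/191) = -1 → non-residue.
(46/191) = +1 → QR.
(133/191) = +1 → QR.
(168/191) = -1 → non-residue.
(182/191) = -1 → non-residue.
Total quadratic residues among the 6: 2.

2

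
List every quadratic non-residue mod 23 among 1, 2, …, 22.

Square k = 1,…,11 (k and 23−k give the same square):
1²=1, 2²=4, 3²=9, 4²=16, 5²≡2, 6²≡13, 7²≡3, 8²≡18, 9²≡12, 10²≡8, 11²≡6 (mod 23).
The residues are {1, 2, 3, 4, 6, 8, 9, 12, 13, 16, 18}; the non-residues are the remaining 11 nonzero classes.

5,7,10,11,14,15,17,19,20,21,22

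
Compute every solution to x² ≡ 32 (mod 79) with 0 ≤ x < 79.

36, 43

Since 79 ≡ 3 (mod 4), a square root of 32 is 32^((79+1)/4) = 32^20 mod 79.
Repeated squaring: 32^2≡76, 32^4≡9, 32^8≡2, 32^16≡4 (mod 79).
32^20 = 32^(16+4) ≡ 36 (mod 79).
Check: 36² = 1296 ≡ 32 (mod 79). The two roots are 36 and 43.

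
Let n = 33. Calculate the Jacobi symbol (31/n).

1

Reciprocity: 31 ≡ 3 and 33 ≡ 1 (mod 4), so (31/33) = +(33/31).
Reduce top mod 31: now compute (2/31).
Pull out 2: since 31 ≡ 7 (mod 8), (2/31) = +1.
Reached (1/31) = 1. Collecting the sign flips along the way, the symbol is +1.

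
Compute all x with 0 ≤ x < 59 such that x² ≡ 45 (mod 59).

Since 59 ≡ 3 (mod 4), a square root of 45 is 45^((59+1)/4) = 45^15 mod 59.
Repeated squaring: 45^2≡19, 45^4≡7, 45^8≡49 (mod 59).
45^15 = 45^(8+4+2+1) ≡ 35 (mod 59).
Check: 35² = 1225 ≡ 45 (mod 59). The two roots are 24 and 35.

24, 35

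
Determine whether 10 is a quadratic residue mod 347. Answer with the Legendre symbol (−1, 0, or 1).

1

Pull out 2: since 347 ≡ 3 (mod 8), (2/347) = -1.
Reciprocity: 5 ≡ 1 and 347 ≡ 3 (mod 4), so (5/347) = +(347/5).
Reduce top mod 5: now compute (2/5).
Pull out 2: since 5 ≡ 5 (mod 8), (2/5) = -1.
Reached (1/5) = 1. Collecting the sign flips along the way, the symbol is +1.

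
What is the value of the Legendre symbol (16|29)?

1

Euler's criterion: (16/29) ≡ 16^14 (mod 29).
16^2 ≡ 24 (mod 29)
16^4 ≡ 25 (mod 29)
16^8 ≡ 16 (mod 29)
16^14 = 16^(8+4+2) ≡ 1 (mod 29).
Result is 1, so (16/29) = 1.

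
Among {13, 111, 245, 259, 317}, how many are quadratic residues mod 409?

(13/409) = -1 → non-residue.
(111/409) = -1 → non-residue.
(245/409) = +1 → QR.
(259/409) = +1 → QR.
(317/409) = +1 → QR.
Total quadratic residues among the 5: 3.

3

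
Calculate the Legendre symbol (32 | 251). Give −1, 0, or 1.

-1

Pull out 2^5: since 251 ≡ 3 (mod 8), (2/251) = -1, so (2/251)^5 = -1.
Reached (1/251) = 1. Collecting the sign flips along the way, the symbol is -1.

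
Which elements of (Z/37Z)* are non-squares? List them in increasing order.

2, 5, 6, 8, 13, 14, 15, 17, 18, 19, 20, 22, 23, 24, 29, 31, 32, 35

Square k = 1,…,18 (k and 37−k give the same square):
1²=1, 2²=4, 3²=9, 4²=16, 5²=25, 6²=36, 7²≡12, 8²≡27, 9²≡7, 10²≡26, 11²≡10, 12²≡33, 13²≡21, 14²≡11, 15²≡3, 16²≡34, 17²≡30, 18²≡28 (mod 37).
The residues are {1, 3, 4, 7, 9, 10, 11, 12, 16, 21, 25, 26, 27, 28, 30, 33, 34, 36}; the non-residues are the remaining 18 nonzero classes.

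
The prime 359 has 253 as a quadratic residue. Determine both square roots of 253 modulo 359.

110, 249

Since 359 ≡ 3 (mod 4), a square root of 253 is 253^((359+1)/4) = 253^90 mod 359.
Repeated squaring: 253^2≡107, 253^4≡320, 253^8≡85, 253^16≡45, 253^32≡230, 253^64≡127 (mod 359).
253^90 = 253^(64+16+8+2) ≡ 110 (mod 359).
Check: 110² = 12100 ≡ 253 (mod 359). The two roots are 110 and 249.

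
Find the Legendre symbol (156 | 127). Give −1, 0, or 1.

-1

Euler's criterion: (156/127) ≡ 29^63 (mod 127).
29^2 ≡ 79 (mod 127)
29^4 ≡ 18 (mod 127)
29^8 ≡ 70 (mod 127)
29^16 ≡ 74 (mod 127)
29^32 ≡ 15 (mod 127)
29^63 = 29^(32+16+8+4+2+1) ≡ 126 (mod 127).
Result is 126 ≡ −1, so (156/127) = −1.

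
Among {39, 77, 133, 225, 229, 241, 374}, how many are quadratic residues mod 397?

(39/397) = -1 → non-residue.
(77/397) = -1 → non-residue.
(133/397) = -1 → non-residue.
(225/397) = +1 → QR.
(229/397) = +1 → QR.
(241/397) = -1 → non-residue.
(374/397) = +1 → QR.
Total quadratic residues among the 7: 3.

3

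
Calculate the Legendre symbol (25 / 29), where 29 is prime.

Reciprocity: 25 ≡ 1 and 29 ≡ 1 (mod 4), so (25/29) = +(29/25).
Reduce top mod 25: now compute (4/25).
Pull out 2^2: since 25 ≡ 1 (mod 8), (2/25) = +1, so (2/25)^2 = +1.
Reached (1/25) = 1. Collecting the sign flips along the way, the symbol is +1.

1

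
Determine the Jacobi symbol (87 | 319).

0

Reciprocity: 87 ≡ 3 and 319 ≡ 3 (mod 4), so (87/319) = −(319/87).
Reduce top mod 87: now compute (58/87).
Pull out 2: since 87 ≡ 7 (mod 8), (2/87) = +1.
Reciprocity: 29 ≡ 1 and 87 ≡ 3 (mod 4), so (29/87) = +(87/29).
Reduce top mod 29: now compute (0/29).
Top reduces to 0: gcd > 1, so the symbol is 0.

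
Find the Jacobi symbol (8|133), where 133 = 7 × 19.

-1

Pull out 2^3: since 133 ≡ 5 (mod 8), (2/133) = -1, so (2/133)^3 = -1.
Reached (1/133) = 1. Collecting the sign flips along the way, the symbol is -1.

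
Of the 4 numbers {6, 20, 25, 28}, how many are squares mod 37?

(6/37) = -1 → non-residue.
(20/37) = -1 → non-residue.
(25/37) = +1 → QR.
(28/37) = +1 → QR.
Total quadratic residues among the 4: 2.

2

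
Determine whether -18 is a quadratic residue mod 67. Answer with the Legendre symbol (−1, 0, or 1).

1

First reduce: -18 ≡ 49 (mod 67).
Reciprocity: 49 ≡ 1 and 67 ≡ 3 (mod 4), so (49/67) = +(67/49).
Reduce top mod 49: now compute (18/49).
Pull out 2: since 49 ≡ 1 (mod 8), (2/49) = +1.
Reciprocity: 9 ≡ 1 and 49 ≡ 1 (mod 4), so (9/49) = +(49/9).
Reduce top mod 9: now compute (4/9).
Pull out 2^2: since 9 ≡ 1 (mod 8), (2/9) = +1, so (2/9)^2 = +1.
Reached (1/9) = 1. Collecting the sign flips along the way, the symbol is +1.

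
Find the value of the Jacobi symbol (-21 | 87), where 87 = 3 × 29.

0

First reduce: -21 ≡ 66 (mod 87).
Pull out 2: since 87 ≡ 7 (mod 8), (2/87) = +1.
Reciprocity: 33 ≡ 1 and 87 ≡ 3 (mod 4), so (33/87) = +(87/33).
Reduce top mod 33: now compute (21/33).
Reciprocity: 21 ≡ 1 and 33 ≡ 1 (mod 4), so (21/33) = +(33/21).
Reduce top mod 21: now compute (12/21).
Pull out 2^2: since 21 ≡ 5 (mod 8), (2/21) = -1, so (2/21)^2 = +1.
Reciprocity: 3 ≡ 3 and 21 ≡ 1 (mod 4), so (3/21) = +(21/3).
Reduce top mod 3: now compute (0/3).
Top reduces to 0: gcd > 1, so the symbol is 0.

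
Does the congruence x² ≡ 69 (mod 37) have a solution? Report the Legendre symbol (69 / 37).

Euler's criterion: (69/37) ≡ 32^18 (mod 37).
32^2 ≡ 25 (mod 37)
32^4 ≡ 33 (mod 37)
32^8 ≡ 16 (mod 37)
32^16 ≡ 34 (mod 37)
32^18 = 32^(16+2) ≡ 36 (mod 37).
Result is 36 ≡ −1, so (69/37) = −1.

-1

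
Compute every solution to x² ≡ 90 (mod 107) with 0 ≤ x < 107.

Since 107 ≡ 3 (mod 4), a square root of 90 is 90^((107+1)/4) = 90^27 mod 107.
Repeated squaring: 90^2≡75, 90^4≡61, 90^8≡83, 90^16≡41 (mod 107).
90^27 = 90^(16+8+2+1) ≡ 25 (mod 107).
Check: 25² = 625 ≡ 90 (mod 107). The two roots are 25 and 82.

25, 82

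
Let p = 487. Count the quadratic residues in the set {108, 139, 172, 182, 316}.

2

(108/487) = -1 → non-residue.
(139/487) = +1 → QR.
(172/487) = -1 → non-residue.
(182/487) = +1 → QR.
(316/487) = -1 → non-residue.
Total quadratic residues among the 5: 2.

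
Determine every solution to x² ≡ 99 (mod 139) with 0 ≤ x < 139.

51, 88

Since 139 ≡ 3 (mod 4), a square root of 99 is 99^((139+1)/4) = 99^35 mod 139.
Repeated squaring: 99^2≡71, 99^4≡37, 99^8≡118, 99^16≡24, 99^32≡20 (mod 139).
99^35 = 99^(32+2+1) ≡ 51 (mod 139).
Check: 51² = 2601 ≡ 99 (mod 139). The two roots are 51 and 88.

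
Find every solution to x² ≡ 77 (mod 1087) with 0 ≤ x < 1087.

Since 1087 ≡ 3 (mod 4), a square root of 77 is 77^((1087+1)/4) = 77^272 mod 1087.
Repeated squaring: 77^2≡494, 77^4≡548, 77^8≡292, 77^16≡478, 77^32≡214, 77^64≡142, 77^128≡598, 77^256≡1068 (mod 1087).
77^272 = 77^(256+16) ≡ 701 (mod 1087).
Check: 701² = 491401 ≡ 77 (mod 1087). The two roots are 386 and 701.

386, 701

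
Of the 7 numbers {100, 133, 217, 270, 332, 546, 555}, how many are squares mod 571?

(100/571) = +1 → QR.
(133/571) = +1 → QR.
(217/571) = -1 → non-residue.
(270/571) = +1 → QR.
(332/571) = +1 → QR.
(546/571) = -1 → non-residue.
(555/571) = -1 → non-residue.
Total quadratic residues among the 7: 4.

4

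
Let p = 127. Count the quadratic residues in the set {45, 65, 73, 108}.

1

(45/127) = -1 → non-residue.
(65/127) = -1 → non-residue.
(73/127) = +1 → QR.
(108/127) = -1 → non-residue.
Total quadratic residues among the 4: 1.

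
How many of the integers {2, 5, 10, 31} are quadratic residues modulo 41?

(2/41) = +1 → QR.
(5/41) = +1 → QR.
(10/41) = +1 → QR.
(31/41) = +1 → QR.
Total quadratic residues among the 4: 4.

4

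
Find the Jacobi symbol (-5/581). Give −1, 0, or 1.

First reduce: -5 ≡ 576 (mod 581).
Pull out 2^6: since 581 ≡ 5 (mod 8), (2/581) = -1, so (2/581)^6 = +1.
Reciprocity: 9 ≡ 1 and 581 ≡ 1 (mod 4), so (9/581) = +(581/9).
Reduce top mod 9: now compute (5/9).
Reciprocity: 5 ≡ 1 and 9 ≡ 1 (mod 4), so (5/9) = +(9/5).
Reduce top mod 5: now compute (4/5).
Pull out 2^2: since 5 ≡ 5 (mod 8), (2/5) = -1, so (2/5)^2 = +1.
Reached (1/5) = 1. Collecting the sign flips along the way, the symbol is +1.

1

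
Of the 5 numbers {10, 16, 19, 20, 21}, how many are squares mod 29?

2

(10/29) = -1 → non-residue.
(16/29) = +1 → QR.
(19/29) = -1 → non-residue.
(20/29) = +1 → QR.
(21/29) = -1 → non-residue.
Total quadratic residues among the 5: 2.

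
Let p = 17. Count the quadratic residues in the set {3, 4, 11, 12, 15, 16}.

3

(3/17) = -1 → non-residue.
(4/17) = +1 → QR.
(11/17) = -1 → non-residue.
(12/17) = -1 → non-residue.
(15/17) = +1 → QR.
(16/17) = +1 → QR.
Total quadratic residues among the 6: 3.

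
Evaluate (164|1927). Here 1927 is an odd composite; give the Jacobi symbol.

0

Pull out 2^2: since 1927 ≡ 7 (mod 8), (2/1927) = +1, so (2/1927)^2 = +1.
Reciprocity: 41 ≡ 1 and 1927 ≡ 3 (mod 4), so (41/1927) = +(1927/41).
Reduce top mod 41: now compute (0/41).
Top reduces to 0: gcd > 1, so the symbol is 0.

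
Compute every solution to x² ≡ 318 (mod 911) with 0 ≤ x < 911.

Since 911 ≡ 3 (mod 4), a square root of 318 is 318^((911+1)/4) = 318^228 mod 911.
Repeated squaring: 318^2≡3, 318^4≡9, 318^8≡81, 318^16≡184, 318^32≡149, 318^64≡337, 318^128≡605 (mod 911).
318^228 = 318^(128+64+32+4) ≡ 465 (mod 911).
Check: 465² = 216225 ≡ 318 (mod 911). The two roots are 446 and 465.

446, 465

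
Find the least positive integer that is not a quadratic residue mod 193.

(2/193) = +1, so 2 is a residue.
(3/193) = +1, so 3 is a residue.
(4/193) = +1, so 4 is a residue.
(5/193) = −1, so 5 is the smallest positive non-residue mod 193.

5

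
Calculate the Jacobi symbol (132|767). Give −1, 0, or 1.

1

Pull out 2^2: since 767 ≡ 7 (mod 8), (2/767) = +1, so (2/767)^2 = +1.
Reciprocity: 33 ≡ 1 and 767 ≡ 3 (mod 4), so (33/767) = +(767/33).
Reduce top mod 33: now compute (8/33).
Pull out 2^3: since 33 ≡ 1 (mod 8), (2/33) = +1, so (2/33)^3 = +1.
Reached (1/33) = 1. Collecting the sign flips along the way, the symbol is +1.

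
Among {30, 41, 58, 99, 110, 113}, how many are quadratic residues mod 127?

4

(30/127) = +1 → QR.
(41/127) = +1 → QR.
(58/127) = -1 → non-residue.
(99/127) = +1 → QR.
(110/127) = -1 → non-residue.
(113/127) = +1 → QR.
Total quadratic residues among the 6: 4.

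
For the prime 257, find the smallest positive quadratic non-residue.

3

(2/257) = +1, so 2 is a residue.
(3/257) = −1, so 3 is the smallest positive non-residue mod 257.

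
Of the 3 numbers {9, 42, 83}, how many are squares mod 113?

(9/113) = +1 → QR.
(42/113) = -1 → non-residue.
(83/113) = +1 → QR.
Total quadratic residues among the 3: 2.

2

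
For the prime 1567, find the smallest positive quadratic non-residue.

3

(2/1567) = +1, so 2 is a residue.
(3/1567) = −1, so 3 is the smallest positive non-residue mod 1567.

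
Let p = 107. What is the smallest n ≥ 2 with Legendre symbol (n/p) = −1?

2

(2/107) = −1, so 2 is the smallest positive non-residue mod 107.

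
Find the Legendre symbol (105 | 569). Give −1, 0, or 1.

Reciprocity: 105 ≡ 1 and 569 ≡ 1 (mod 4), so (105/569) = +(569/105).
Reduce top mod 105: now compute (44/105).
Pull out 2^2: since 105 ≡ 1 (mod 8), (2/105) = +1, so (2/105)^2 = +1.
Reciprocity: 11 ≡ 3 and 105 ≡ 1 (mod 4), so (11/105) = +(105/11).
Reduce top mod 11: now compute (6/11).
Pull out 2: since 11 ≡ 3 (mod 8), (2/11) = -1.
Reciprocity: 3 ≡ 3 and 11 ≡ 3 (mod 4), so (3/11) = −(11/3).
Reduce top mod 3: now compute (2/3).
Pull out 2: since 3 ≡ 3 (mod 8), (2/3) = -1.
Reached (1/3) = 1. Collecting the sign flips along the way, the symbol is -1.

-1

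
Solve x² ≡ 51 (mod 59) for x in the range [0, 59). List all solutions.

Since 59 ≡ 3 (mod 4), a square root of 51 is 51^((59+1)/4) = 51^15 mod 59.
Repeated squaring: 51^2≡5, 51^4≡25, 51^8≡35 (mod 59).
51^15 = 51^(8+4+2+1) ≡ 46 (mod 59).
Check: 46² = 2116 ≡ 51 (mod 59). The two roots are 13 and 46.

13, 46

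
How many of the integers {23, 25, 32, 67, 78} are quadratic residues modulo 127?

(23/127) = -1 → non-residue.
(25/127) = +1 → QR.
(32/127) = +1 → QR.
(67/127) = -1 → non-residue.
(78/127) = -1 → non-residue.
Total quadratic residues among the 5: 2.

2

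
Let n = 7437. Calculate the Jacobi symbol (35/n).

Reciprocity: 35 ≡ 3 and 7437 ≡ 1 (mod 4), so (35/7437) = +(7437/35).
Reduce top mod 35: now compute (17/35).
Reciprocity: 17 ≡ 1 and 35 ≡ 3 (mod 4), so (17/35) = +(35/17).
Reduce top mod 17: now compute (1/17).
Reached (1/17) = 1. Collecting the sign flips along the way, the symbol is +1.

1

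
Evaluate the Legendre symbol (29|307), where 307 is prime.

-1

Reciprocity: 29 ≡ 1 and 307 ≡ 3 (mod 4), so (29/307) = +(307/29).
Reduce top mod 29: now compute (17/29).
Reciprocity: 17 ≡ 1 and 29 ≡ 1 (mod 4), so (17/29) = +(29/17).
Reduce top mod 17: now compute (12/17).
Pull out 2^2: since 17 ≡ 1 (mod 8), (2/17) = +1, so (2/17)^2 = +1.
Reciprocity: 3 ≡ 3 and 17 ≡ 1 (mod 4), so (3/17) = +(17/3).
Reduce top mod 3: now compute (2/3).
Pull out 2: since 3 ≡ 3 (mod 8), (2/3) = -1.
Reached (1/3) = 1. Collecting the sign flips along the way, the symbol is -1.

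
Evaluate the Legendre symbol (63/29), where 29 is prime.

First reduce: 63 ≡ 5 (mod 29).
Reciprocity: 5 ≡ 1 and 29 ≡ 1 (mod 4), so (5/29) = +(29/5).
Reduce top mod 5: now compute (4/5).
Pull out 2^2: since 5 ≡ 5 (mod 8), (2/5) = -1, so (2/5)^2 = +1.
Reached (1/5) = 1. Collecting the sign flips along the way, the symbol is +1.

1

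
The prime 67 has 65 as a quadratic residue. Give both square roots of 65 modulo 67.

Since 67 ≡ 3 (mod 4), a square root of 65 is 65^((67+1)/4) = 65^17 mod 67.
Repeated squaring: 65^2≡4, 65^4≡16, 65^8≡55, 65^16≡10 (mod 67).
65^17 = 65^(16+1) ≡ 47 (mod 67).
Check: 47² = 2209 ≡ 65 (mod 67). The two roots are 20 and 47.

20, 47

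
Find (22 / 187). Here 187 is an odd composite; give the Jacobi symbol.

Pull out 2: since 187 ≡ 3 (mod 8), (2/187) = -1.
Reciprocity: 11 ≡ 3 and 187 ≡ 3 (mod 4), so (11/187) = −(187/11).
Reduce top mod 11: now compute (0/11).
Top reduces to 0: gcd > 1, so the symbol is 0.

0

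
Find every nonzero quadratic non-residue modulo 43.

Square k = 1,…,21 (k and 43−k give the same square):
1²=1, 2²=4, 3²=9, 4²=16, 5²=25, 6²=36, 7²≡6, 8²≡21, 9²≡38, 10²≡14, 11²≡35, 12²≡15, 13²≡40, 14²≡24, 15²≡10, 16²≡41, 17²≡31, 18²≡23, 19²≡17, 20²≡13, 21²≡11 (mod 43).
The residues are {1, 4, 6, 9, 10, 11, 13, 14, 15, 16, 17, 21, 23, 24, 25, 31, 35, 36, 38, 40, 41}; the non-residues are the remaining 21 nonzero classes.

2,3,5,7,8,12,18,19,20,22,26,27,28,29,30,32,33,34,37,39,42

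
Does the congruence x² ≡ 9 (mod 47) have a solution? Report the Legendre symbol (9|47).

Reciprocity: 9 ≡ 1 and 47 ≡ 3 (mod 4), so (9/47) = +(47/9).
Reduce top mod 9: now compute (2/9).
Pull out 2: since 9 ≡ 1 (mod 8), (2/9) = +1.
Reached (1/9) = 1. Collecting the sign flips along the way, the symbol is +1.

1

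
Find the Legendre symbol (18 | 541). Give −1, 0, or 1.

Pull out 2: since 541 ≡ 5 (mod 8), (2/541) = -1.
Reciprocity: 9 ≡ 1 and 541 ≡ 1 (mod 4), so (9/541) = +(541/9).
Reduce top mod 9: now compute (1/9).
Reached (1/9) = 1. Collecting the sign flips along the way, the symbol is -1.

-1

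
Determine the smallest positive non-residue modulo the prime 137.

3

(2/137) = +1, so 2 is a residue.
(3/137) = −1, so 3 is the smallest positive non-residue mod 137.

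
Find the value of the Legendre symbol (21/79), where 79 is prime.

1

Euler's criterion: (21/79) ≡ 21^39 (mod 79).
21^2 ≡ 46 (mod 79)
21^4 ≡ 62 (mod 79)
21^8 ≡ 52 (mod 79)
21^16 ≡ 18 (mod 79)
21^32 ≡ 8 (mod 79)
21^39 = 21^(32+4+2+1) ≡ 1 (mod 79).
Result is 1, so (21/79) = 1.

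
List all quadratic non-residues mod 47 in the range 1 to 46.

Square k = 1,…,23 (k and 47−k give the same square):
1²=1, 2²=4, 3²=9, 4²=16, 5²=25, 6²=36, 7²≡2, 8²≡17, 9²≡34, 10²≡6, 11²≡27, 12²≡3, 13²≡28, 14²≡8, 15²≡37, 16²≡21, 17²≡7, 18²≡42, 19²≡32, 20²≡24, 21²≡18, 22²≡14, 23²≡12 (mod 47).
The residues are {1, 2, 3, 4, 6, 7, 8, 9, 12, 14, 16, 17, 18, 21, 24, 25, 27, 28, 32, 34, 36, 37, 42}; the non-residues are the remaining 23 nonzero classes.

5,10,11,13,15,19,20,22,23,26,29,30,31,33,35,38,39,40,41,43,44,45,46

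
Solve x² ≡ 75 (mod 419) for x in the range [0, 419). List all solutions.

Since 419 ≡ 3 (mod 4), a square root of 75 is 75^((419+1)/4) = 75^105 mod 419.
Repeated squaring: 75^2≡178, 75^4≡259, 75^8≡41, 75^16≡5, 75^32≡25, 75^64≡206 (mod 419).
75^105 = 75^(64+32+8+1) ≡ 145 (mod 419).
Check: 145² = 21025 ≡ 75 (mod 419). The two roots are 145 and 274.

145, 274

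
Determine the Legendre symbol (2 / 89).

Pull out 2: since 89 ≡ 1 (mod 8), (2/89) = +1.
Reached (1/89) = 1. Collecting the sign flips along the way, the symbol is +1.

1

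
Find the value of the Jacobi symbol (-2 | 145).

First reduce: -2 ≡ 143 (mod 145).
Reciprocity: 143 ≡ 3 and 145 ≡ 1 (mod 4), so (143/145) = +(145/143).
Reduce top mod 143: now compute (2/143).
Pull out 2: since 143 ≡ 7 (mod 8), (2/143) = +1.
Reached (1/143) = 1. Collecting the sign flips along the way, the symbol is +1.

1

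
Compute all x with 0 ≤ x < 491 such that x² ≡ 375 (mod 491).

76, 415

Since 491 ≡ 3 (mod 4), a square root of 375 is 375^((491+1)/4) = 375^123 mod 491.
Repeated squaring: 375^2≡199, 375^4≡321, 375^8≡422, 375^16≡342, 375^32≡106, 375^64≡434 (mod 491).
375^123 = 375^(64+32+16+8+2+1) ≡ 415 (mod 491).
Check: 415² = 172225 ≡ 375 (mod 491). The two roots are 76 and 415.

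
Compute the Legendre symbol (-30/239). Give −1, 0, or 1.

Euler's criterion: (-30/239) ≡ 209^119 (mod 239).
209^2 ≡ 183 (mod 239)
209^4 ≡ 29 (mod 239)
209^8 ≡ 124 (mod 239)
209^16 ≡ 80 (mod 239)
209^32 ≡ 186 (mod 239)
209^64 ≡ 180 (mod 239)
209^119 = 209^(64+32+16+4+2+1) ≡ 238 (mod 239).
Result is 238 ≡ −1, so (-30/239) = −1.

-1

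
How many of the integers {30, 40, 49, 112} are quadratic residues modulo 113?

3

(30/113) = +1 → QR.
(40/113) = -1 → non-residue.
(49/113) = +1 → QR.
(112/113) = +1 → QR.
Total quadratic residues among the 4: 3.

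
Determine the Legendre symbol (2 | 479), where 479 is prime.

1

Pull out 2: since 479 ≡ 7 (mod 8), (2/479) = +1.
Reached (1/479) = 1. Collecting the sign flips along the way, the symbol is +1.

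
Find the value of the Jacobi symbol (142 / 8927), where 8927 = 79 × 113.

Pull out 2: since 8927 ≡ 7 (mod 8), (2/8927) = +1.
Reciprocity: 71 ≡ 3 and 8927 ≡ 3 (mod 4), so (71/8927) = −(8927/71).
Reduce top mod 71: now compute (52/71).
Pull out 2^2: since 71 ≡ 7 (mod 8), (2/71) = +1, so (2/71)^2 = +1.
Reciprocity: 13 ≡ 1 and 71 ≡ 3 (mod 4), so (13/71) = +(71/13).
Reduce top mod 13: now compute (6/13).
Pull out 2: since 13 ≡ 5 (mod 8), (2/13) = -1.
Reciprocity: 3 ≡ 3 and 13 ≡ 1 (mod 4), so (3/13) = +(13/3).
Reduce top mod 3: now compute (1/3).
Reached (1/3) = 1. Collecting the sign flips along the way, the symbol is +1.

1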